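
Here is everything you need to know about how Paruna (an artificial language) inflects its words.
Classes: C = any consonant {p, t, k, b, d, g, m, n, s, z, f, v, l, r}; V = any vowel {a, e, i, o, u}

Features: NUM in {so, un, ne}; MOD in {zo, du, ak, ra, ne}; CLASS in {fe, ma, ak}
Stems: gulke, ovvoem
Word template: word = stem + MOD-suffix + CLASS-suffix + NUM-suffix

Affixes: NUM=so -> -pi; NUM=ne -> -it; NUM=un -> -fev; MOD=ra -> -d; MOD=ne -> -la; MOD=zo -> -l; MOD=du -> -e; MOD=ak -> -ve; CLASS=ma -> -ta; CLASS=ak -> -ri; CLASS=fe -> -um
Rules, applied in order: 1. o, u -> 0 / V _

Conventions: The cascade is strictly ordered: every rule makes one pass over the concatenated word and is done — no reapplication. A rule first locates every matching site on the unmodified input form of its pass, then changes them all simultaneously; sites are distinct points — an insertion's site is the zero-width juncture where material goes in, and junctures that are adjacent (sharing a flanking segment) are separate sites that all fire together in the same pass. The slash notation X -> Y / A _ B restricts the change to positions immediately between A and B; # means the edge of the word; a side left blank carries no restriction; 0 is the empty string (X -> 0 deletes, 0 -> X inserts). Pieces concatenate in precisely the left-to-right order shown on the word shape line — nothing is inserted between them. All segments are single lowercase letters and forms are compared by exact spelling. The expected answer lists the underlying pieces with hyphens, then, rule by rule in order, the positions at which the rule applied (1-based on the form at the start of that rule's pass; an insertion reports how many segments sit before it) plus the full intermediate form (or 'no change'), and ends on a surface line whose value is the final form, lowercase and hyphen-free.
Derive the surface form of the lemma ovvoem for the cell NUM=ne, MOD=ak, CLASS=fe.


underlying: ovvoem-ve-um-it
1. o, u -> 0 / V _: fires at position(s) 9: ovvoemvemit
surface: ovvoemvemit


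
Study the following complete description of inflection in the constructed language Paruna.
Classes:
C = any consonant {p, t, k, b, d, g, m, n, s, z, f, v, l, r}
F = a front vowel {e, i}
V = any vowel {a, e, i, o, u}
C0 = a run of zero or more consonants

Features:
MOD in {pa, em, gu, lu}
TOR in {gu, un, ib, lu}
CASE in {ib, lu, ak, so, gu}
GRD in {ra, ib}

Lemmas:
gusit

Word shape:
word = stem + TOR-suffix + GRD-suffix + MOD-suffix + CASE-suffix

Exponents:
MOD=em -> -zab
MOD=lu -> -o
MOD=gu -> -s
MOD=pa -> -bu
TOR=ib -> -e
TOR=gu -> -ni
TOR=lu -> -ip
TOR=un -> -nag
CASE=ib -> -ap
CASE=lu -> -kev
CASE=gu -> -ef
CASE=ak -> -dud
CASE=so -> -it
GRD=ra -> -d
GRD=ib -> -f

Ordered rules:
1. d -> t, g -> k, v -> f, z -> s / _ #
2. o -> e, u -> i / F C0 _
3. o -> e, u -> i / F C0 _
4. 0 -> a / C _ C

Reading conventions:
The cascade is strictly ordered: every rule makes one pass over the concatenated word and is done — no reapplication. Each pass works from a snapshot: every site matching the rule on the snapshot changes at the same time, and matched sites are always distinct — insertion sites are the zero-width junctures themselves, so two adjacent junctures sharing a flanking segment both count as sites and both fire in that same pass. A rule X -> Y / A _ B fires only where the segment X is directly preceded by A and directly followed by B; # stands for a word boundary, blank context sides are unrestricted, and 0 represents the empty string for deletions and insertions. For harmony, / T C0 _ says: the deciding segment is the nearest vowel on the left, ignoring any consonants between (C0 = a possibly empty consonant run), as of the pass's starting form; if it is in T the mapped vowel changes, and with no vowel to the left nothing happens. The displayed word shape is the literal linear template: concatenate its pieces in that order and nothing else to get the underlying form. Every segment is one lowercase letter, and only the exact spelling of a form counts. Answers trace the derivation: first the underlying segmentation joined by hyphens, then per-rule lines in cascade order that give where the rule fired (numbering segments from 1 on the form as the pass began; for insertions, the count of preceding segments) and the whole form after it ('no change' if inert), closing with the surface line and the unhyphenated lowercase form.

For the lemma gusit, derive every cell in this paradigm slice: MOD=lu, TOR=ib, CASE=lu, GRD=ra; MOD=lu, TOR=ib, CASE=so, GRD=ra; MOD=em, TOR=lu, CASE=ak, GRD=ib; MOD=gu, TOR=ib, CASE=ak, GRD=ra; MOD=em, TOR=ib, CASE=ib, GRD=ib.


cell MOD=lu, TOR=ib, CASE=lu, GRD=ra:
underlying: gusit-e-d-o-kev
1. d -> t, g -> k, v -> f, z -> s / _ #: fires at position(s) 11: gusitedokef
2. o -> e, u -> i / F C0 _: fires at position(s) 8: gusitedekef
3. o -> e, u -> i / F C0 _: no change
4. 0 -> a / C _ C: no change
surface: gusitedekef

cell MOD=lu, TOR=ib, CASE=so, GRD=ra:
underlying: gusit-e-d-o-it
1. d -> t, g -> k, v -> f, z -> s / _ #: no change
2. o -> e, u -> i / F C0 _: fires at position(s) 8: gusitedeit
3. o -> e, u -> i / F C0 _: no change
4. 0 -> a / C _ C: no change
surface: gusitedeit

cell MOD=em, TOR=lu, CASE=ak, GRD=ib:
underlying: gusit-ip-f-zab-dud
1. d -> t, g -> k, v -> f, z -> s / _ #: fires at position(s) 14: gusitipfzabdut
2. o -> e, u -> i / F C0 _: no change
3. o -> e, u -> i / F C0 _: no change
4. 0 -> a / C _ C: inserts after position(s) 7, 8, 11: gusitipafazabadut
surface: gusitipafazabadut

cell MOD=gu, TOR=ib, CASE=ak, GRD=ra:
underlying: gusit-e-d-s-dud
1. d -> t, g -> k, v -> f, z -> s / _ #: fires at position(s) 11: gusitedsdut
2. o -> e, u -> i / F C0 _: fires at position(s) 10: gusitedsdit
3. o -> e, u -> i / F C0 _: no change
4. 0 -> a / C _ C: inserts after position(s) 7, 8: gusitedasadit
surface: gusitedasadit

cell MOD=em, TOR=ib, CASE=ib, GRD=ib:
underlying: gusit-e-f-zab-ap
1. d -> t, g -> k, v -> f, z -> s / _ #: no change
2. o -> e, u -> i / F C0 _: no change
3. o -> e, u -> i / F C0 _: no change
4. 0 -> a / C _ C: inserts after position(s) 7: gusitefazabap
surface: gusitefazabap


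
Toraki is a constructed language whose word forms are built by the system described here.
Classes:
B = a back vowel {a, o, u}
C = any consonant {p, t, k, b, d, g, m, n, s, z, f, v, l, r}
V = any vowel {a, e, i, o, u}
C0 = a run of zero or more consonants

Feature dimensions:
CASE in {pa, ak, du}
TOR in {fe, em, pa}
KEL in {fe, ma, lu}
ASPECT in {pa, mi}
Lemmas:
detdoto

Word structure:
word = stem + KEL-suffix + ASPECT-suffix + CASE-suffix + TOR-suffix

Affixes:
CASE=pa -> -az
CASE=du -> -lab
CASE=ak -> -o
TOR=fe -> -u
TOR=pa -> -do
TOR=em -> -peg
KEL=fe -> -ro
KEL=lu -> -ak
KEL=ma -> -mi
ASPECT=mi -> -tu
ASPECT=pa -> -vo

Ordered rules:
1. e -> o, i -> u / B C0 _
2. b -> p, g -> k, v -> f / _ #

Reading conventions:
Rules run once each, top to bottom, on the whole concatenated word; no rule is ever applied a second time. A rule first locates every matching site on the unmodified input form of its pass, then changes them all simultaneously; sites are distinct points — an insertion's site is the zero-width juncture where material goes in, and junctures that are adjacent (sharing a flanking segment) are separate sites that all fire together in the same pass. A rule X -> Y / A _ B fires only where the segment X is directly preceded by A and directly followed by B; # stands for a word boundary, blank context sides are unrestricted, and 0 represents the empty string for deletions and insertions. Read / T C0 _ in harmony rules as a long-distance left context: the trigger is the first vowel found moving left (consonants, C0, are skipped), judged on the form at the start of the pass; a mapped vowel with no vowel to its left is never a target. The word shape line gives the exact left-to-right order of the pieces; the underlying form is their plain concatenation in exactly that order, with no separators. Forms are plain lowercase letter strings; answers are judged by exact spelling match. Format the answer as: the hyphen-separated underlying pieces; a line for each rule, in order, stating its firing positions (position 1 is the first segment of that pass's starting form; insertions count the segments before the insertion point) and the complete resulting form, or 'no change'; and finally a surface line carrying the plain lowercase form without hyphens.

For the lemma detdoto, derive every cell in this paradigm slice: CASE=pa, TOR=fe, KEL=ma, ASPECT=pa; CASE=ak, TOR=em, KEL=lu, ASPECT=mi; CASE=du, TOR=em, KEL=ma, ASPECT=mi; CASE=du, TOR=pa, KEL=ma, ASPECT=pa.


cell CASE=pa, TOR=fe, KEL=ma, ASPECT=pa:
underlying: detdoto-mi-vo-az-u
1. e -> o, i -> u / B C0 _: fires at position(s) 9: detdotomuvoazu
2. b -> p, g -> k, v -> f / _ #: no change
surface: detdotomuvoazu

cell CASE=ak, TOR=em, KEL=lu, ASPECT=mi:
underlying: detdoto-ak-tu-o-peg
1. e -> o, i -> u / B C0 _: fires at position(s) 14: detdotoaktuopog
2. b -> p, g -> k, v -> f / _ #: fires at position(s) 15: detdotoaktuopok
surface: detdotoaktuopok

cell CASE=du, TOR=em, KEL=ma, ASPECT=mi:
underlying: detdoto-mi-tu-lab-peg
1. e -> o, i -> u / B C0 _: fires at position(s) 9, 16: detdotomutulabpog
2. b -> p, g -> k, v -> f / _ #: fires at position(s) 17: detdotomutulabpok
surface: detdotomutulabpok

cell CASE=du, TOR=pa, KEL=ma, ASPECT=pa:
underlying: detdoto-mi-vo-lab-do
1. e -> o, i -> u / B C0 _: fires at position(s) 9: detdotomuvolabdo
2. b -> p, g -> k, v -> f / _ #: no change
surface: detdotomuvolabdo


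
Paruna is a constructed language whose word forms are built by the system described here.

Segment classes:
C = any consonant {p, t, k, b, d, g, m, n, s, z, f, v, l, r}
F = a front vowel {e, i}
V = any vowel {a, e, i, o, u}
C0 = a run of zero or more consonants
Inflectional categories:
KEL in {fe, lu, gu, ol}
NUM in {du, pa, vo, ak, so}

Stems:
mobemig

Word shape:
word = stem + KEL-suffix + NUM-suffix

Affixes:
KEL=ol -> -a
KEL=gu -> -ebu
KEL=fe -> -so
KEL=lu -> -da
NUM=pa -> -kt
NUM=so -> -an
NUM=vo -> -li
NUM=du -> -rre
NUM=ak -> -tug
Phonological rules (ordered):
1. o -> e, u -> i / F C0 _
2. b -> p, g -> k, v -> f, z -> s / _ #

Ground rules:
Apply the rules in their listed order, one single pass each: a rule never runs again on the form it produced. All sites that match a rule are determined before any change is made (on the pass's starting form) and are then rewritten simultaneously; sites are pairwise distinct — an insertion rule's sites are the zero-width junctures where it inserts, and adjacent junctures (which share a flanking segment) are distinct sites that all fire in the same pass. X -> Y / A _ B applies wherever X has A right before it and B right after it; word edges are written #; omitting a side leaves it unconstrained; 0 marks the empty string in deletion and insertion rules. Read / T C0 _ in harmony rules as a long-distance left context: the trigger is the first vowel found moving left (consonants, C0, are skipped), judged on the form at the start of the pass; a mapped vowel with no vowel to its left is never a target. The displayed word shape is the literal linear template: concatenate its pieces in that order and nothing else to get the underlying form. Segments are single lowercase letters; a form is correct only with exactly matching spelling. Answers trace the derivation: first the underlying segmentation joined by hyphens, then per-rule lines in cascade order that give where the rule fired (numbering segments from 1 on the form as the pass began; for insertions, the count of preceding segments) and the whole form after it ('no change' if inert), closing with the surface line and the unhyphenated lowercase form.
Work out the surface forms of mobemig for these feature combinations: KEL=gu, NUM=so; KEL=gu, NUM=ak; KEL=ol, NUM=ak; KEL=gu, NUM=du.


cell KEL=gu, NUM=so:
underlying: mobemig-ebu-an
1. o -> e, u -> i / F C0 _: fires at position(s) 10: mobemigebian
2. b -> p, g -> k, v -> f, z -> s / _ #: no change
surface: mobemigebian

cell KEL=gu, NUM=ak:
underlying: mobemig-ebu-tug
1. o -> e, u -> i / F C0 _: fires at position(s) 10: mobemigebitug
2. b -> p, g -> k, v -> f, z -> s / _ #: fires at position(s) 13: mobemigebituk
surface: mobemigebituk

cell KEL=ol, NUM=ak:
underlying: mobemig-a-tug
1. o -> e, u -> i / F C0 _: no change
2. b -> p, g -> k, v -> f, z -> s / _ #: fires at position(s) 11: mobemigatuk
surface: mobemigatuk

cell KEL=gu, NUM=du:
underlying: mobemig-ebu-rre
1. o -> e, u -> i / F C0 _: fires at position(s) 10: mobemigebirre
2. b -> p, g -> k, v -> f, z -> s / _ #: no change
surface: mobemigebirre


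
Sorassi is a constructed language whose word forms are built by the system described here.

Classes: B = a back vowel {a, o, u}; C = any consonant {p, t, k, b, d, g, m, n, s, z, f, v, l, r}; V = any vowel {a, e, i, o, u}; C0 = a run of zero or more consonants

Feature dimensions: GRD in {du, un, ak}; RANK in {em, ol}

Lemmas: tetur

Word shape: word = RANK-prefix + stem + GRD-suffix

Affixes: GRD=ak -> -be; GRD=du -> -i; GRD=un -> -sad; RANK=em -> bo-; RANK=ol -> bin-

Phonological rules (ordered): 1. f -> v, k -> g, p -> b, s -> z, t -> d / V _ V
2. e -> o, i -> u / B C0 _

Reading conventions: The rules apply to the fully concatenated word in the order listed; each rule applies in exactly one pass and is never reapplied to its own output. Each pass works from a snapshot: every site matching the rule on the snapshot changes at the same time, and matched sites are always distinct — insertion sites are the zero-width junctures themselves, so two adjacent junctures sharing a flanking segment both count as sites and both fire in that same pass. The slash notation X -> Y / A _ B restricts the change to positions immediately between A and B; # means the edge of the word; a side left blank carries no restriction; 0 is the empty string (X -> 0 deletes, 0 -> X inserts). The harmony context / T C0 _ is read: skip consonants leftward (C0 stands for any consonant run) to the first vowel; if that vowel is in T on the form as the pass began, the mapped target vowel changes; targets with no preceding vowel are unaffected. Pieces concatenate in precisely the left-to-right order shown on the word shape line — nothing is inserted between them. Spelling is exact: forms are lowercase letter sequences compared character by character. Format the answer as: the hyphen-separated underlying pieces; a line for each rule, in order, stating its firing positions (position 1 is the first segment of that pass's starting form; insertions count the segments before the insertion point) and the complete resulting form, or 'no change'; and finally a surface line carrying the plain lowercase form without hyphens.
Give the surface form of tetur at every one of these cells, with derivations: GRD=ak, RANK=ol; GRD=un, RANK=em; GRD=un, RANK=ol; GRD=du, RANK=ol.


cell GRD=ak, RANK=ol:
underlying: bin-tetur-be
1. f -> v, k -> g, p -> b, s -> z, t -> d / V _ V: fires at position(s) 6: bintedurbe
2. e -> o, i -> u / B C0 _: fires at position(s) 10: bintedurbo
surface: bintedurbo

cell GRD=un, RANK=em:
underlying: bo-tetur-sad
1. f -> v, k -> g, p -> b, s -> z, t -> d / V _ V: fires at position(s) 3, 5: bodedursad
2. e -> o, i -> u / B C0 _: fires at position(s) 4: bododursad
surface: bododursad

cell GRD=un, RANK=ol:
underlying: bin-tetur-sad
1. f -> v, k -> g, p -> b, s -> z, t -> d / V _ V: fires at position(s) 6: bintedursad
2. e -> o, i -> u / B C0 _: no change
surface: bintedursad

cell GRD=du, RANK=ol:
underlying: bin-tetur-i
1. f -> v, k -> g, p -> b, s -> z, t -> d / V _ V: fires at position(s) 6: binteduri
2. e -> o, i -> u / B C0 _: fires at position(s) 9: binteduru
surface: binteduru


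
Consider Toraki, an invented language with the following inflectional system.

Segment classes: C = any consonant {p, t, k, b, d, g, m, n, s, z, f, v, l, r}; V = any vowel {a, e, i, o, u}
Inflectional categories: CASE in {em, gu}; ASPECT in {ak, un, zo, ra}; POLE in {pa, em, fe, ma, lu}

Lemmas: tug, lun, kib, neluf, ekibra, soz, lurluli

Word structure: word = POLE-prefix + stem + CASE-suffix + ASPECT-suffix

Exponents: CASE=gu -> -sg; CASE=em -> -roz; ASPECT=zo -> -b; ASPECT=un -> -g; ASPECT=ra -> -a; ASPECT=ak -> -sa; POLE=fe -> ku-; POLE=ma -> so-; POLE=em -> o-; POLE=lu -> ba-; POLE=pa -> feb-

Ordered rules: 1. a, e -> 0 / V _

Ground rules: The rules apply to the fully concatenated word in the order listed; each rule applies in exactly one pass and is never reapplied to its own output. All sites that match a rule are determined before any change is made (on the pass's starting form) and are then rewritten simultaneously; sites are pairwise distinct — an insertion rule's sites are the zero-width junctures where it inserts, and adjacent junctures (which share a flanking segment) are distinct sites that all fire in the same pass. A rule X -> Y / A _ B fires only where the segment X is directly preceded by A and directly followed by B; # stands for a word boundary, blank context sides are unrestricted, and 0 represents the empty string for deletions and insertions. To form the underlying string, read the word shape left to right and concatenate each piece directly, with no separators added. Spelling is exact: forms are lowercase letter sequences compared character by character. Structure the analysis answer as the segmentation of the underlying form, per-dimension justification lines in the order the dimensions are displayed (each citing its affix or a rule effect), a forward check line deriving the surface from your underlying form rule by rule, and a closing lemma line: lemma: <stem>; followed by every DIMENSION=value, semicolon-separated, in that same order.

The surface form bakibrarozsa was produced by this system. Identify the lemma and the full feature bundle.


underlying: ba-ekibra-roz-sa
CASE=em - signalled by the affix -roz
ASPECT=ak - signalled by the affix -sa
POLE=lu - signalled by the affix ba-
check: baekibrarozsa -> bakibrarozsa
lemma: ekibra; CASE=em; ASPECT=ak; POLE=lu


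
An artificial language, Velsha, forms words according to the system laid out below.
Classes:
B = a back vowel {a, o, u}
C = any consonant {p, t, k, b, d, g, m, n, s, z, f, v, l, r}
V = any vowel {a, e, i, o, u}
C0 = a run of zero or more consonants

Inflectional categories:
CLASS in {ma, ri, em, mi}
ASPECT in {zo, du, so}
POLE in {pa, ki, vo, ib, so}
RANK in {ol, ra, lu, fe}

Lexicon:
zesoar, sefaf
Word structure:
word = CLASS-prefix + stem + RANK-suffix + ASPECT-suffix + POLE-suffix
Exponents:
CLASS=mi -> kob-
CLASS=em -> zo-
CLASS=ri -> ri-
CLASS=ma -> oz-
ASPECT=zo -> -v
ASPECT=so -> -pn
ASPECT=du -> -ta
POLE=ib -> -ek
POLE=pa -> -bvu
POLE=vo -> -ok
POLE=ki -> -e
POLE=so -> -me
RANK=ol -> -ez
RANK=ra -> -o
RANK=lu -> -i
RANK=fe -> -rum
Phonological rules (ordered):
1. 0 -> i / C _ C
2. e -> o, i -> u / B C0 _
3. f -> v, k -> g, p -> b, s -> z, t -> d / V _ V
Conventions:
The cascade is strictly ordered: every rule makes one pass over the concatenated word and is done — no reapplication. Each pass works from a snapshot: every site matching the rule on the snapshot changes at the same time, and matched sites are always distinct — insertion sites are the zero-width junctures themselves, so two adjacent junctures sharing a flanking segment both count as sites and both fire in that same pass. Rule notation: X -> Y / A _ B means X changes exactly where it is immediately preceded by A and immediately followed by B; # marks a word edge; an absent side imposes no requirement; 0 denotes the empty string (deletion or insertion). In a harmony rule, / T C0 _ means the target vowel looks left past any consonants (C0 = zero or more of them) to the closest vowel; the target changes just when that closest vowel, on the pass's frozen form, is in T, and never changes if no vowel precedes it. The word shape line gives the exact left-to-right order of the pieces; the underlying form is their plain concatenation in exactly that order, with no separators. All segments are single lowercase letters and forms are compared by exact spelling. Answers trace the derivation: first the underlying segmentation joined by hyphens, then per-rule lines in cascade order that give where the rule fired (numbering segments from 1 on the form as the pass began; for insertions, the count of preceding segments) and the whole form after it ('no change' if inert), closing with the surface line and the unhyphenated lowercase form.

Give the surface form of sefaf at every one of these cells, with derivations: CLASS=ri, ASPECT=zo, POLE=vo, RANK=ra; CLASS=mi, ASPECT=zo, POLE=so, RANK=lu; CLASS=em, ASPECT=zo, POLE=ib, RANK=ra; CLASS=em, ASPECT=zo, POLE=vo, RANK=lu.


cell CLASS=ri, ASPECT=zo, POLE=vo, RANK=ra:
underlying: ri-sefaf-o-v-ok
1. 0 -> i / C _ C: no change
2. e -> o, i -> u / B C0 _: no change
3. f -> v, k -> g, p -> b, s -> z, t -> d / V _ V: fires at position(s) 3, 5, 7: rizevavovok
surface: rizevavovok

cell CLASS=mi, ASPECT=zo, POLE=so, RANK=lu:
underlying: kob-sefaf-i-v-me
1. 0 -> i / C _ C: inserts after position(s) 3, 10: kobisefafivime
2. e -> o, i -> u / B C0 _: fires at position(s) 4, 10: kobusefafuvime
3. f -> v, k -> g, p -> b, s -> z, t -> d / V _ V: fires at position(s) 5, 7, 9: kobuzevavuvime
surface: kobuzevavuvime

cell CLASS=em, ASPECT=zo, POLE=ib, RANK=ra:
underlying: zo-sefaf-o-v-ek
1. 0 -> i / C _ C: no change
2. e -> o, i -> u / B C0 _: fires at position(s) 4, 10: zosofafovok
3. f -> v, k -> g, p -> b, s -> z, t -> d / V _ V: fires at position(s) 3, 5, 7: zozovavovok
surface: zozovavovok

cell CLASS=em, ASPECT=zo, POLE=vo, RANK=lu:
underlying: zo-sefaf-i-v-ok
1. 0 -> i / C _ C: no change
2. e -> o, i -> u / B C0 _: fires at position(s) 4, 8: zosofafuvok
3. f -> v, k -> g, p -> b, s -> z, t -> d / V _ V: fires at position(s) 3, 5, 7: zozovavuvok
surface: zozovavuvok


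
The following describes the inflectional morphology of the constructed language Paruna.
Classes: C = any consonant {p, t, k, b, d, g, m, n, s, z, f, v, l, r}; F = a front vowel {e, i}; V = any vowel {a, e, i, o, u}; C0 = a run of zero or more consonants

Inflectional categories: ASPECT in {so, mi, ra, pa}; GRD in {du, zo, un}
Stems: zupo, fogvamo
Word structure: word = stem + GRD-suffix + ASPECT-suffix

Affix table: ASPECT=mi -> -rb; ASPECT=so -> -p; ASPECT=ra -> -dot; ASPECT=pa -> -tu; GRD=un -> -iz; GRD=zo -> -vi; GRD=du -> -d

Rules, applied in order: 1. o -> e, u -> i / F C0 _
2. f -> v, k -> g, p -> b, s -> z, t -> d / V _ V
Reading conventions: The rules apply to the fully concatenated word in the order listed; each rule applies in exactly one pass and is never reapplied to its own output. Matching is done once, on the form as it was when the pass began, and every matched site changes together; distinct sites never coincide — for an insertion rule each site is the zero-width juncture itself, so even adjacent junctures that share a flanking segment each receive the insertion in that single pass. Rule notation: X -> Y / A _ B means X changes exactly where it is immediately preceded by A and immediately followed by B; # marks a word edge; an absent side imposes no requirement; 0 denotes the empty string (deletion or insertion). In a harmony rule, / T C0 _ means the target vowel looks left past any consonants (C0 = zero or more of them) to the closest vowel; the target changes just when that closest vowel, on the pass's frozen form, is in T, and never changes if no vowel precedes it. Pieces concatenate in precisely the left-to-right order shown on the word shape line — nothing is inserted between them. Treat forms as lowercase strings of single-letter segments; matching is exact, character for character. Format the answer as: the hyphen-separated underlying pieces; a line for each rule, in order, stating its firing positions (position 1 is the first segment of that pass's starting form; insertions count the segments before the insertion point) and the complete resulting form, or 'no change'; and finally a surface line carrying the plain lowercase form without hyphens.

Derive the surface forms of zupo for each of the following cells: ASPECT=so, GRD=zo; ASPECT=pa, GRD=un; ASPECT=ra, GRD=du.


cell ASPECT=so, GRD=zo:
underlying: zupo-vi-p
1. o -> e, u -> i / F C0 _: no change
2. f -> v, k -> g, p -> b, s -> z, t -> d / V _ V: fires at position(s) 3: zubovip
surface: zubovip

cell ASPECT=pa, GRD=un:
underlying: zupo-iz-tu
1. o -> e, u -> i / F C0 _: fires at position(s) 8: zupoizti
2. f -> v, k -> g, p -> b, s -> z, t -> d / V _ V: fires at position(s) 3: zuboizti
surface: zuboizti

cell ASPECT=ra, GRD=du:
underlying: zupo-d-dot
1. o -> e, u -> i / F C0 _: no change
2. f -> v, k -> g, p -> b, s -> z, t -> d / V _ V: fires at position(s) 3: zuboddot
surface: zuboddot


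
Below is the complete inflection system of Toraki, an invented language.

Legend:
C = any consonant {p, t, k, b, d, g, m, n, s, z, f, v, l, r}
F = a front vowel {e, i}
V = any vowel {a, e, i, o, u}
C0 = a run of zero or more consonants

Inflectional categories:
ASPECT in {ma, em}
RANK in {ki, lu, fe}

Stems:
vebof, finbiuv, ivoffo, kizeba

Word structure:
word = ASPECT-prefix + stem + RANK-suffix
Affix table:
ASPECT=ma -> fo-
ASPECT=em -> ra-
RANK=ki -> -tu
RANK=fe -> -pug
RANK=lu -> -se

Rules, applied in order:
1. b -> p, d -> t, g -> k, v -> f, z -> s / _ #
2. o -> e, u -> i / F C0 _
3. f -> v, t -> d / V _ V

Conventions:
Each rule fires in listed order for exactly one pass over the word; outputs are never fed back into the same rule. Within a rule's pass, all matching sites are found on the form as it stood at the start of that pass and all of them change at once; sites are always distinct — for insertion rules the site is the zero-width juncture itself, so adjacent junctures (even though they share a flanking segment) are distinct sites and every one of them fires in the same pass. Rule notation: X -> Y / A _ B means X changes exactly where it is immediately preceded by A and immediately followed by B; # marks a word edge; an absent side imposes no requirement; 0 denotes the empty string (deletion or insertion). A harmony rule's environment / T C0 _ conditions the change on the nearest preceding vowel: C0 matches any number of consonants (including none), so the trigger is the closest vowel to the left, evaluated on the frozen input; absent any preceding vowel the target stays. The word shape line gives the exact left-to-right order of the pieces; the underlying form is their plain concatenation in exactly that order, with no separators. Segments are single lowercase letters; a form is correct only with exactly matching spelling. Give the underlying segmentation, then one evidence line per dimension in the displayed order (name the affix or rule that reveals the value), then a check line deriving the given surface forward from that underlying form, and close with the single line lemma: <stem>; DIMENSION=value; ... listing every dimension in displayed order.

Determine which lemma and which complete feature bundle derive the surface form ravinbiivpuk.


underlying: ra-finbiuv-pug
ASPECT=em - signalled by the affix ra-
RANK=fe - signalled by the affix -pug
check: rafinbiuvpug -> rafinbiuvpuk -> rafinbiivpuk -> ravinbiivpuk
lemma: finbiuv; ASPECT=em; RANK=fe


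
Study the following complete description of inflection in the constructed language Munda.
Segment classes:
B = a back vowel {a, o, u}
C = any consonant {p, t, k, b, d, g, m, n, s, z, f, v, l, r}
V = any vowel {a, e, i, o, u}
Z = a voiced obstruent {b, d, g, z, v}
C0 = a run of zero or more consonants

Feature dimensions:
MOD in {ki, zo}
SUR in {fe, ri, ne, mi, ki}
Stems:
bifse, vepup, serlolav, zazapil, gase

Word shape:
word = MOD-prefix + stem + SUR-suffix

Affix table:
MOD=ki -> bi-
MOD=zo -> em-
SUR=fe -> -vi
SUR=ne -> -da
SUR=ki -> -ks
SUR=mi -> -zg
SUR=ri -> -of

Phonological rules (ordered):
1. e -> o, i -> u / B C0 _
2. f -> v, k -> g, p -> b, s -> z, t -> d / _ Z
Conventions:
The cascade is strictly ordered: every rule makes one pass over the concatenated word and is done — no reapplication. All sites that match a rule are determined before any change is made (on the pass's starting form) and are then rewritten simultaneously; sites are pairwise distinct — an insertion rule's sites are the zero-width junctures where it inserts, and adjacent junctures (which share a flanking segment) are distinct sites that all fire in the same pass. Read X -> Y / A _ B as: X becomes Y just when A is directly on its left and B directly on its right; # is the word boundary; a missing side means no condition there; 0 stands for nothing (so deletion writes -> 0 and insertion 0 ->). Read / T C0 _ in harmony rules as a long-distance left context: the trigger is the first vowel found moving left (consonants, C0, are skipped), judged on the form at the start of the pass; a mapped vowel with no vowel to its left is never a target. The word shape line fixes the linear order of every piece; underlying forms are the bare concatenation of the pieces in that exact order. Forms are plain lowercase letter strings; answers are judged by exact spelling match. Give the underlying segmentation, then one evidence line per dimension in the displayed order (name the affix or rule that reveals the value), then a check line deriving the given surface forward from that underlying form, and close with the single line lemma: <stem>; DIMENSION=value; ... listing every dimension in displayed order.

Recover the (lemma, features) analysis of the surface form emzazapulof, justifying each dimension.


underlying: em-zazapil-of
MOD=zo - signalled by the affix em-
SUR=ri - signalled by the affix -of
check: emzazapilof -> emzazapulof -> emzazapulof
lemma: zazapil; MOD=zo; SUR=ri


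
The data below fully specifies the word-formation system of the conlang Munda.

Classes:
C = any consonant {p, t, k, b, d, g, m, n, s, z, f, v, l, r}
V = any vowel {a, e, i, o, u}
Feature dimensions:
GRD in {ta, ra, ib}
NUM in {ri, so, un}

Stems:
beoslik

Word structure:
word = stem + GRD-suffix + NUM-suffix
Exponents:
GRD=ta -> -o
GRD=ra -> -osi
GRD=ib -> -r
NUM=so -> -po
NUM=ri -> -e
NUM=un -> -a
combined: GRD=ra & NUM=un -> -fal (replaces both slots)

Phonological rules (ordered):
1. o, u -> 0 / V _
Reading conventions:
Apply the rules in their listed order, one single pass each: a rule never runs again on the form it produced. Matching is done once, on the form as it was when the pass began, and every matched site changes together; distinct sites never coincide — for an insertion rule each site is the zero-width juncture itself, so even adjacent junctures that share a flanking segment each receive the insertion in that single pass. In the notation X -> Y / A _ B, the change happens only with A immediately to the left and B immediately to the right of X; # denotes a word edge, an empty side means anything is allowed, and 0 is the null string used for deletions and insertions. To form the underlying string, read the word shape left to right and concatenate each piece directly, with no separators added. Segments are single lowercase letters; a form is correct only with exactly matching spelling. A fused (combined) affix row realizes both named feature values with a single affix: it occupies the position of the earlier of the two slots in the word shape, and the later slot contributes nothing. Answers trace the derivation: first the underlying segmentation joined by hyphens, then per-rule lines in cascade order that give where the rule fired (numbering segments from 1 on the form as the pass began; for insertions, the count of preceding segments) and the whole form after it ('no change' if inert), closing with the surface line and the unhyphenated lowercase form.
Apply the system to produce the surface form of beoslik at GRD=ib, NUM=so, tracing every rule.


underlying: beoslik-r-po
1. o, u -> 0 / V _: fires at position(s) 3: beslikrpo
surface: beslikrpo


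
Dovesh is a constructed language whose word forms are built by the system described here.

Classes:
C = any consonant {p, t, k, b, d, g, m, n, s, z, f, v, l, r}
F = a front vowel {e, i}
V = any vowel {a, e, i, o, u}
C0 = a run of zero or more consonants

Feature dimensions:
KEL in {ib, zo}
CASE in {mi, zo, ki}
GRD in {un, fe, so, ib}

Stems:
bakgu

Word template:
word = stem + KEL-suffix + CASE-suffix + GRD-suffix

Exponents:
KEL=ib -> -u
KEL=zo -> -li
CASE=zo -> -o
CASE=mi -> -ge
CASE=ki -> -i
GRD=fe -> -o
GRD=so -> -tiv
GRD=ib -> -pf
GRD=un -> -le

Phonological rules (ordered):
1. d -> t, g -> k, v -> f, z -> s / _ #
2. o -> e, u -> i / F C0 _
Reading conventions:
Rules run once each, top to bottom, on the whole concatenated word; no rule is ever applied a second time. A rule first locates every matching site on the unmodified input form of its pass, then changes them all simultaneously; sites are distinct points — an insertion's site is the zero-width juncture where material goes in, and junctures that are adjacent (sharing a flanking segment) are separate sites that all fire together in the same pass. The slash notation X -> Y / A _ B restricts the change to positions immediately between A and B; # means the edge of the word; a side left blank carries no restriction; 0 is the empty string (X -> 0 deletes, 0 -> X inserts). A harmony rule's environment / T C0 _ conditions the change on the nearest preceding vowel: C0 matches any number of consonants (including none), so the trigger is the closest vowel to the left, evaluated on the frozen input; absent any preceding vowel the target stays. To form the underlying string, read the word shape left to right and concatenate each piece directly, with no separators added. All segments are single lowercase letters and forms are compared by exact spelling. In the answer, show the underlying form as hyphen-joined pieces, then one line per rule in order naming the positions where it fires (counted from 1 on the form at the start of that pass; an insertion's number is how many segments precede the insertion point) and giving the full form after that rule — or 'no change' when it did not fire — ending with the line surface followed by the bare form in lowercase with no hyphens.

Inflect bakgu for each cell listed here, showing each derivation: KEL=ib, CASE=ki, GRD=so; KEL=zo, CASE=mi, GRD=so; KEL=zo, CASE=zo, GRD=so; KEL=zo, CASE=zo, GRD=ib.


cell KEL=ib, CASE=ki, GRD=so:
underlying: bakgu-u-i-tiv
1. d -> t, g -> k, v -> f, z -> s / _ #: fires at position(s) 10: bakguuitif
2. o -> e, u -> i / F C0 _: no change
surface: bakguuitif

cell KEL=zo, CASE=mi, GRD=so:
underlying: bakgu-li-ge-tiv
1. d -> t, g -> k, v -> f, z -> s / _ #: fires at position(s) 12: bakguligetif
2. o -> e, u -> i / F C0 _: no change
surface: bakguligetif

cell KEL=zo, CASE=zo, GRD=so:
underlying: bakgu-li-o-tiv
1. d -> t, g -> k, v -> f, z -> s / _ #: fires at position(s) 11: bakguliotif
2. o -> e, u -> i / F C0 _: fires at position(s) 8: bakgulietif
surface: bakgulietif

cell KEL=zo, CASE=zo, GRD=ib:
underlying: bakgu-li-o-pf
1. d -> t, g -> k, v -> f, z -> s / _ #: no change
2. o -> e, u -> i / F C0 _: fires at position(s) 8: bakguliepf
surface: bakguliepf


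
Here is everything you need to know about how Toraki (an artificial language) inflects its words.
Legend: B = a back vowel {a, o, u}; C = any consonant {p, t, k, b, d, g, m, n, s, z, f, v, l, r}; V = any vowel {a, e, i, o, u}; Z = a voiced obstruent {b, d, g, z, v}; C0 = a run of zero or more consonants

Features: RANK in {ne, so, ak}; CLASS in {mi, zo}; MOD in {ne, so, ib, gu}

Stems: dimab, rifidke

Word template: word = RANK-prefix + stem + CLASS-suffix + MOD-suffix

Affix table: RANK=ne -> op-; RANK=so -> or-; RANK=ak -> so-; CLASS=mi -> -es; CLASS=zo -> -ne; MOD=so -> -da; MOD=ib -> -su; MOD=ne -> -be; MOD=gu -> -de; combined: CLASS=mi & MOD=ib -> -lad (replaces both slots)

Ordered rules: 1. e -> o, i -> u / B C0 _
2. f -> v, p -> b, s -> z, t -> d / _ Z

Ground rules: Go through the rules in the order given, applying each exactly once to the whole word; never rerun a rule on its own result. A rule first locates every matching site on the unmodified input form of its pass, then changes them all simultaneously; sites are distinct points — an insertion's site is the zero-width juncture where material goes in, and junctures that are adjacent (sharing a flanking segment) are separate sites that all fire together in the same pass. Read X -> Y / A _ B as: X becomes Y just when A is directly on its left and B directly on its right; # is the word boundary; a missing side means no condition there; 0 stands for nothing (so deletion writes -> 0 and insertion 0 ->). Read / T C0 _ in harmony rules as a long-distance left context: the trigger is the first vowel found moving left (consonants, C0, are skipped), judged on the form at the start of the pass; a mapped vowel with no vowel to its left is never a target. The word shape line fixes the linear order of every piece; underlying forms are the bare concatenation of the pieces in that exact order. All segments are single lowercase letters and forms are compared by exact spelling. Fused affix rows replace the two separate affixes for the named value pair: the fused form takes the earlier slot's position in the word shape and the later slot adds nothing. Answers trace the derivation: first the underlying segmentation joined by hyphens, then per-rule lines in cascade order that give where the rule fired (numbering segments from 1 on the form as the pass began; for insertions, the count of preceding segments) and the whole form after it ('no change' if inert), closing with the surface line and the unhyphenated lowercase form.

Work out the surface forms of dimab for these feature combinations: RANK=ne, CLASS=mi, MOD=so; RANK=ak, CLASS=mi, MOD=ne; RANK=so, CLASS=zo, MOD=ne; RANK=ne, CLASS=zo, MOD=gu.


cell RANK=ne, CLASS=mi, MOD=so:
underlying: op-dimab-es-da
1. e -> o, i -> u / B C0 _: fires at position(s) 4, 8: opdumabosda
2. f -> v, p -> b, s -> z, t -> d / _ Z: fires at position(s) 2, 9: obdumabozda
surface: obdumabozda

cell RANK=ak, CLASS=mi, MOD=ne:
underlying: so-dimab-es-be
1. e -> o, i -> u / B C0 _: fires at position(s) 4, 8: sodumabosbe
2. f -> v, p -> b, s -> z, t -> d / _ Z: fires at position(s) 9: sodumabozbe
surface: sodumabozbe

cell RANK=so, CLASS=zo, MOD=ne:
underlying: or-dimab-ne-be
1. e -> o, i -> u / B C0 _: fires at position(s) 4, 9: ordumabnobe
2. f -> v, p -> b, s -> z, t -> d / _ Z: no change
surface: ordumabnobe

cell RANK=ne, CLASS=zo, MOD=gu:
underlying: op-dimab-ne-de
1. e -> o, i -> u / B C0 _: fires at position(s) 4, 9: opdumabnode
2. f -> v, p -> b, s -> z, t -> d / _ Z: fires at position(s) 2: obdumabnode
surface: obdumabnode


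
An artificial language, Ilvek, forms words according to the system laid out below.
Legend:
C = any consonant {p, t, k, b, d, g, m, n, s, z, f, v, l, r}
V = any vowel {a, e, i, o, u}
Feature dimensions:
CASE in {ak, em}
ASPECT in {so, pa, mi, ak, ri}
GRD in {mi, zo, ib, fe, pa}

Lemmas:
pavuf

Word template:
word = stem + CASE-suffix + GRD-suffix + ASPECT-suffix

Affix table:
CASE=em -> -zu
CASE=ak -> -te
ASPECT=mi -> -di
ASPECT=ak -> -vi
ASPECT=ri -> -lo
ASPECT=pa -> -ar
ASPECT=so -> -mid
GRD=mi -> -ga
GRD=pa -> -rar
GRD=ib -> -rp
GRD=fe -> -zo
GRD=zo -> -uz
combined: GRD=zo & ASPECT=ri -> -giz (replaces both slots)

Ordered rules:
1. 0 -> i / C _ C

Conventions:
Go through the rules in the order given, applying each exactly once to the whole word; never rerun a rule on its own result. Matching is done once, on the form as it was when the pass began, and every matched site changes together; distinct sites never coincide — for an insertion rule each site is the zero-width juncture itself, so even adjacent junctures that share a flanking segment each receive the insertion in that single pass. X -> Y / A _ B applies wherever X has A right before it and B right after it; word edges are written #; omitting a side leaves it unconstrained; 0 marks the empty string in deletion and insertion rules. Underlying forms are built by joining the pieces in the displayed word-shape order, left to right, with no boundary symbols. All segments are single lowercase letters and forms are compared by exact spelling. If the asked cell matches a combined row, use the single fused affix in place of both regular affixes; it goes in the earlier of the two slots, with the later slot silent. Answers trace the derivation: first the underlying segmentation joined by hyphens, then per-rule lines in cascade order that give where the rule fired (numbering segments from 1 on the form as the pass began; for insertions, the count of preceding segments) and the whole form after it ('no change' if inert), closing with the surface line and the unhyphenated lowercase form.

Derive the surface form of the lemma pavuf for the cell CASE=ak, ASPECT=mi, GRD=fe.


underlying: pavuf-te-zo-di
1. 0 -> i / C _ C: inserts after position(s) 5: pavufitezodi
surface: pavufitezodi
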